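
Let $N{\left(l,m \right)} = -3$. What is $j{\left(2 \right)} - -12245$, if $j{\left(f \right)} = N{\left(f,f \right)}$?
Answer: $12242$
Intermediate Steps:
$j{\left(f \right)} = -3$
$j{\left(2 \right)} - -12245 = -3 - -12245 = -3 + 12245 = 12242$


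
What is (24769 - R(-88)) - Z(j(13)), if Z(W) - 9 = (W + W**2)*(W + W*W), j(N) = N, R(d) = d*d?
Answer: -16108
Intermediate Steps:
R(d) = d**2
Z(W) = 9 + (W + W**2)**2 (Z(W) = 9 + (W + W**2)*(W + W*W) = 9 + (W + W**2)*(W + W**2) = 9 + (W + W**2)**2)
(24769 - R(-88)) - Z(j(13)) = (24769 - 1*(-88)**2) - (9 + 13**2*(1 + 13)**2) = (24769 - 1*7744) - (9 + 169*14**2) = (24769 - 7744) - (9 + 169*196) = 17025 - (9 + 33124) = 17025 - 1*33133 = 17025 - 33133 = -16108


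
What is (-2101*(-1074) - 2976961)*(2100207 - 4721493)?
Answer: 1888602486282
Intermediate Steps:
(-2101*(-1074) - 2976961)*(2100207 - 4721493) = (2256474 - 2976961)*(-2621286) = -720487*(-2621286) = 1888602486282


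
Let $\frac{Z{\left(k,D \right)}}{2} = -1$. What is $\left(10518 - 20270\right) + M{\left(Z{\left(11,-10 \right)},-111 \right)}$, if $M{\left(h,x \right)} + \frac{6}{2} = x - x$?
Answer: $-9755$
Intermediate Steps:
$Z{\left(k,D \right)} = -2$ ($Z{\left(k,D \right)} = 2 \left(-1\right) = -2$)
$M{\left(h,x \right)} = -3$ ($M{\left(h,x \right)} = -3 + \left(x - x\right) = -3 + 0 = -3$)
$\left(10518 - 20270\right) + M{\left(Z{\left(11,-10 \right)},-111 \right)} = \left(10518 - 20270\right) - 3 = -9752 - 3 = -9755$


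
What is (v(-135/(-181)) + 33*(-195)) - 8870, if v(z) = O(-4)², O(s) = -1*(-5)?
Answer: -15280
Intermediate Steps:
O(s) = 5
v(z) = 25 (v(z) = 5² = 25)
(v(-135/(-181)) + 33*(-195)) - 8870 = (25 + 33*(-195)) - 8870 = (25 - 6435) - 8870 = -6410 - 8870 = -15280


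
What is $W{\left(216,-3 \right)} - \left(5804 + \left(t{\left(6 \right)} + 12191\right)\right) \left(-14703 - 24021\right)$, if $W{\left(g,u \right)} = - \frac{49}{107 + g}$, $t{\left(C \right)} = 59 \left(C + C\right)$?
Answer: $\frac{233934355907}{323} \approx 7.2425 \cdot 10^{8}$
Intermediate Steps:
$t{\left(C \right)} = 118 C$ ($t{\left(C \right)} = 59 \cdot 2 C = 118 C$)
$W{\left(216,-3 \right)} - \left(5804 + \left(t{\left(6 \right)} + 12191\right)\right) \left(-14703 - 24021\right) = - \frac{49}{107 + 216} - \left(5804 + \left(118 \cdot 6 + 12191\right)\right) \left(-14703 - 24021\right) = - \frac{49}{323} - \left(5804 + \left(708 + 12191\right)\right) \left(-38724\right) = \left(-49\right) \frac{1}{323} - \left(5804 + 12899\right) \left(-38724\right) = - \frac{49}{323} - 18703 \left(-38724\right) = - \frac{49}{323} - -724254972 = - \frac{49}{323} + 724254972 = \frac{233934355907}{323}$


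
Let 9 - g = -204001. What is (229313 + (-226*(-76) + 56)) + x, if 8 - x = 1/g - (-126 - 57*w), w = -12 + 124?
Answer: 48971172429/204010 ≈ 2.4004e+5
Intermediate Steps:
g = 204010 (g = 9 - 1*(-204001) = 9 + 204001 = 204010)
w = 112
x = -1326473021/204010 (x = 8 - (1/204010 - (-126 - 57*112)) = 8 - (1/204010 - (-126 - 6384)) = 8 - (1/204010 - 1*(-6510)) = 8 - (1/204010 + 6510) = 8 - 1*1328105101/204010 = 8 - 1328105101/204010 = -1326473021/204010 ≈ -6502.0)
(229313 + (-226*(-76) + 56)) + x = (229313 + (-226*(-76) + 56)) - 1326473021/204010 = (229313 + (17176 + 56)) - 1326473021/204010 = (229313 + 17232) - 1326473021/204010 = 246545 - 1326473021/204010 = 48971172429/204010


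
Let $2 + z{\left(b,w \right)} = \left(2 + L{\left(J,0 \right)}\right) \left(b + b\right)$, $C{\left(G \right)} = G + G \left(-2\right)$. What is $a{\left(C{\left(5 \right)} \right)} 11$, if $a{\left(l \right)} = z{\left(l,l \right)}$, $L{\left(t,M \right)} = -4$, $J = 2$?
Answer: $198$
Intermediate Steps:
$C{\left(G \right)} = - G$ ($C{\left(G \right)} = G - 2 G = - G$)
$z{\left(b,w \right)} = -2 - 4 b$ ($z{\left(b,w \right)} = -2 + \left(2 - 4\right) \left(b + b\right) = -2 - 2 \cdot 2 b = -2 - 4 b$)
$a{\left(l \right)} = -2 - 4 l$
$a{\left(C{\left(5 \right)} \right)} 11 = \left(-2 - 4 \left(\left(-1\right) 5\right)\right) 11 = \left(-2 - -20\right) 11 = \left(-2 + 20\right) 11 = 18 \cdot 11 = 198$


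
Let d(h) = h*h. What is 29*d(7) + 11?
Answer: 1432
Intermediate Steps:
d(h) = h**2
29*d(7) + 11 = 29*7**2 + 11 = 29*49 + 11 = 1421 + 11 = 1432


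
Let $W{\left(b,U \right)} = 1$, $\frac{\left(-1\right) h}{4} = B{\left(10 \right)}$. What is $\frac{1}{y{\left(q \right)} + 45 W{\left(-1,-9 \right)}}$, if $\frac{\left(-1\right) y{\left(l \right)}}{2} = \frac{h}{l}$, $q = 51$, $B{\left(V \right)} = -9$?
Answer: $\frac{17}{741} \approx 0.022942$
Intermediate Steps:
$h = 36$ ($h = \left(-4\right) \left(-9\right) = 36$)
$y{\left(l \right)} = - \frac{72}{l}$ ($y{\left(l \right)} = - 2 \frac{36}{l} = - \frac{72}{l}$)
$\frac{1}{y{\left(q \right)} + 45 W{\left(-1,-9 \right)}} = \frac{1}{- \frac{72}{51} + 45 \cdot 1} = \frac{1}{\left(-72\right) \frac{1}{51} + 45} = \frac{1}{- \frac{24}{17} + 45} = \frac{1}{\frac{741}{17}} = \frac{17}{741}$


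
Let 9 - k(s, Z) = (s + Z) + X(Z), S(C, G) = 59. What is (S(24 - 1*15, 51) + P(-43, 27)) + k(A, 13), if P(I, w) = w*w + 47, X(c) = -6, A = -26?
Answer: 863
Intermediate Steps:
P(I, w) = 47 + w² (P(I, w) = w² + 47 = 47 + w²)
k(s, Z) = 15 - Z - s (k(s, Z) = 9 - ((s + Z) - 6) = 9 - ((Z + s) - 6) = 9 - (-6 + Z + s) = 9 + (6 - Z - s) = 15 - Z - s)
(S(24 - 1*15, 51) + P(-43, 27)) + k(A, 13) = (59 + (47 + 27²)) + (15 - 1*13 - 1*(-26)) = (59 + (47 + 729)) + (15 - 13 + 26) = (59 + 776) + 28 = 835 + 28 = 863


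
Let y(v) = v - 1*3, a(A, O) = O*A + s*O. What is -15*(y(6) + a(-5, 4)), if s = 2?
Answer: 135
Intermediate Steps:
a(A, O) = 2*O + A*O (a(A, O) = O*A + 2*O = A*O + 2*O = 2*O + A*O)
y(v) = -3 + v (y(v) = v - 3 = -3 + v)
-15*(y(6) + a(-5, 4)) = -15*((-3 + 6) + 4*(2 - 5)) = -15*(3 + 4*(-3)) = -15*(3 - 12) = -15*(-9) = 135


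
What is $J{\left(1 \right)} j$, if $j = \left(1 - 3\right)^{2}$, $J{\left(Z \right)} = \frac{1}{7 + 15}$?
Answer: $\frac{2}{11} \approx 0.18182$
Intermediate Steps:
$J{\left(Z \right)} = \frac{1}{22}$
$j = 4$ ($j = \left(-2\right)^{2} = 4$)
$J{\left(1 \right)} j = \frac{1}{22} \cdot 4 = \frac{2}{11}$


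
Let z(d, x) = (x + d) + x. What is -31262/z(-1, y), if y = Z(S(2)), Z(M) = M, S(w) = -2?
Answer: 31262/5 ≈ 6252.4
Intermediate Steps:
y = -2
z(d, x) = d + 2*x (z(d, x) = (d + x) + x = d + 2*x)
-31262/z(-1, y) = -31262/(-1 + 2*(-2)) = -31262/(-1 - 4) = -31262/(-5) = -31262*(-1)/5 = -1078*(-29/5) = 31262/5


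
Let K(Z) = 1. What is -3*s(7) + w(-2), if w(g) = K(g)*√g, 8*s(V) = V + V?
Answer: -21/4 + I*√2 ≈ -5.25 + 1.4142*I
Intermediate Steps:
s(V) = V/4 (s(V) = (V + V)/8 = (2*V)/8 = V/4)
w(g) = √g (w(g) = 1*√g = √g)
-3*s(7) + w(-2) = -3*7/4 + √(-2) = -3*7/4 + I*√2 = -21/4 + I*√2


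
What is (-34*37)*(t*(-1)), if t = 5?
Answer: 6290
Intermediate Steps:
(-34*37)*(t*(-1)) = (-34*37)*(5*(-1)) = -1258*(-5) = 6290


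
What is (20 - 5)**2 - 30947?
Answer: -30722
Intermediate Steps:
(20 - 5)**2 - 30947 = 15**2 - 30947 = 225 - 30947 = -30722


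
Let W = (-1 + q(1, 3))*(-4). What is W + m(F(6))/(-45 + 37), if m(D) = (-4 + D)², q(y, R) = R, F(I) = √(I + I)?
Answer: -23/2 + 2*√3 ≈ -8.0359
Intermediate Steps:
F(I) = √2*√I (F(I) = √(2*I) = √2*√I)
W = -8 (W = (-1 + 3)*(-4) = 2*(-4) = -8)
W + m(F(6))/(-45 + 37) = -8 + (-4 + √2*√6)²/(-45 + 37) = -8 + (-4 + 2*√3)²/(-8) = -8 - (-4 + 2*√3)²/8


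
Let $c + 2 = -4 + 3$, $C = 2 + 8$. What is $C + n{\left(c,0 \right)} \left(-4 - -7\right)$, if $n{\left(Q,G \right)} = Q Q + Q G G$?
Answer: $37$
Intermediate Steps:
$C = 10$
$c = -3$ ($c = -2 + \left(-4 + 3\right) = -2 - 1 = -3$)
$n{\left(Q,G \right)} = Q^{2} + Q G^{2}$ ($n{\left(Q,G \right)} = Q^{2} + G Q G = Q^{2} + Q G^{2}$)
$C + n{\left(c,0 \right)} \left(-4 - -7\right) = 10 + - 3 \left(-3 + 0^{2}\right) \left(-4 - -7\right) = 10 + - 3 \left(-3 + 0\right) \left(-4 + 7\right) = 10 + \left(-3\right) \left(-3\right) 3 = 10 + 9 \cdot 3 = 10 + 27 = 37$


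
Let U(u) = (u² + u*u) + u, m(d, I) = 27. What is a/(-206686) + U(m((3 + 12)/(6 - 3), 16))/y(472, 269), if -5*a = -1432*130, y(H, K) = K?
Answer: 148456651/27799267 ≈ 5.3403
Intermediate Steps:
U(u) = u + 2*u² (U(u) = (u² + u²) + u = 2*u² + u = u + 2*u²)
a = 37232 (a = -(-1432)*130/5 = -⅕*(-186160) = 37232)
a/(-206686) + U(m((3 + 12)/(6 - 3), 16))/y(472, 269) = 37232/(-206686) + (27*(1 + 2*27))/269 = 37232*(-1/206686) + (27*(1 + 54))*(1/269) = -18616/103343 + (27*55)*(1/269) = -18616/103343 + 1485*(1/269) = -18616/103343 + 1485/269 = 148456651/27799267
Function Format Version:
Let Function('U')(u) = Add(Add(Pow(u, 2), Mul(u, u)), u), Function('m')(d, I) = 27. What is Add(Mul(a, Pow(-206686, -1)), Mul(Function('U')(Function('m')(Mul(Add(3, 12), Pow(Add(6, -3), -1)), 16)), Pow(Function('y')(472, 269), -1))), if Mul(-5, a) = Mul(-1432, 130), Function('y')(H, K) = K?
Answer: Rational(148456651, 27799267) ≈ 5.3403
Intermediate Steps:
Function('U')(u) = Add(u, Mul(2, Pow(u, 2))) (Function('U')(u) = Add(Add(Pow(u, 2), Pow(u, 2)), u) = Add(Mul(2, Pow(u, 2)), u) = Add(u, Mul(2, Pow(u, 2))))
a = 37232 (a = Mul(Rational(-1, 5), Mul(-1432, 130)) = Mul(Rational(-1, 5), -186160) = 37232)
Add(Mul(a, Pow(-206686, -1)), Mul(Function('U')(Function('m')(Mul(Add(3, 12), Pow(Add(6, -3), -1)), 16)), Pow(Function('y')(472, 269), -1))) = Add(Mul(37232, Pow(-206686, -1)), Mul(Mul(27, Add(1, Mul(2, 27))), Pow(269, -1))) = Add(Mul(37232, Rational(-1, 206686)), Mul(Mul(27, Add(1, 54)), Rational(1, 269))) = Add(Rational(-18616, 103343), Mul(Mul(27, 55), Rational(1, 269))) = Add(Rational(-18616, 103343), Mul(1485, Rational(1, 269))) = Add(Rational(-18616, 103343), Rational(1485, 269)) = Rational(148456651, 27799267)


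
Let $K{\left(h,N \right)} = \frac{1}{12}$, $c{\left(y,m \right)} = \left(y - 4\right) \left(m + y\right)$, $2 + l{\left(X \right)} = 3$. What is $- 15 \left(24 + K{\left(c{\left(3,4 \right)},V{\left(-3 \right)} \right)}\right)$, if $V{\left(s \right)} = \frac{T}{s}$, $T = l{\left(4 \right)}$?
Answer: $- \frac{1445}{4} \approx -361.25$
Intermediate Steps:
$l{\left(X \right)} = 1$ ($l{\left(X \right)} = -2 + 3 = 1$)
$T = 1$
$c{\left(y,m \right)} = \left(-4 + y\right) \left(m + y\right)$
$V{\left(s \right)} = \frac{1}{s}$ ($V{\left(s \right)} = 1 \frac{1}{s} = \frac{1}{s}$)
$K{\left(h,N \right)} = \frac{1}{12}$
$- 15 \left(24 + K{\left(c{\left(3,4 \right)},V{\left(-3 \right)} \right)}\right) = - 15 \left(24 + \frac{1}{12}\right) = \left(-15\right) \frac{289}{12} = - \frac{1445}{4}$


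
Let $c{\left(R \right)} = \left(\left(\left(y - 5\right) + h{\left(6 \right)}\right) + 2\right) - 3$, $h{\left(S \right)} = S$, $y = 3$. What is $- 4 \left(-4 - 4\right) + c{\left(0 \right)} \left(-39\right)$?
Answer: $-85$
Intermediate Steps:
$c{\left(R \right)} = 3$ ($c{\left(R \right)} = \left(\left(\left(3 - 5\right) + 6\right) + 2\right) - 3 = \left(\left(-2 + 6\right) + 2\right) - 3 = \left(4 + 2\right) - 3 = 6 - 3 = 3$)
$- 4 \left(-4 - 4\right) + c{\left(0 \right)} \left(-39\right) = - 4 \left(-4 - 4\right) + 3 \left(-39\right) = \left(-4\right) \left(-8\right) - 117 = 32 - 117 = -85$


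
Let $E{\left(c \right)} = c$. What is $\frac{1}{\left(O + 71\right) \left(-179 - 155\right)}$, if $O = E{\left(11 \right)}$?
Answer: $- \frac{1}{27388} \approx -3.6512 \cdot 10^{-5}$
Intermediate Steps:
$O = 11$
$\frac{1}{\left(O + 71\right) \left(-179 - 155\right)} = \frac{1}{\left(11 + 71\right) \left(-179 - 155\right)} = \frac{1}{82 \left(-334\right)} = \frac{1}{-27388} = - \frac{1}{27388}$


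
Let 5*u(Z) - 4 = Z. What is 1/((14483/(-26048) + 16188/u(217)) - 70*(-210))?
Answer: 5756608/86727261977 ≈ 6.6376e-5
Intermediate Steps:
u(Z) = ⅘ + Z/5
1/((14483/(-26048) + 16188/u(217)) - 70*(-210)) = 1/((14483/(-26048) + 16188/(⅘ + (⅕)*217)) - 70*(-210)) = 1/((14483*(-1/26048) + 16188/(⅘ + 217/5)) + 14700) = 1/((-14483/26048 + 16188/(221/5)) + 14700) = 1/((-14483/26048 + 16188*(5/221)) + 14700) = 1/((-14483/26048 + 80940/221) + 14700) = 1/(2105124377/5756608 + 14700) = 1/(86727261977/5756608) = 5756608/86727261977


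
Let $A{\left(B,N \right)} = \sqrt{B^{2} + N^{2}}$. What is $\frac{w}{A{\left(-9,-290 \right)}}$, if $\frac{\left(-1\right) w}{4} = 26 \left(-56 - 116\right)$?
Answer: $\frac{17888 \sqrt{84181}}{84181} \approx 61.653$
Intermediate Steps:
$w = 17888$ ($w = - 4 \cdot 26 \left(-56 - 116\right) = - 4 \cdot 26 \left(-172\right) = \left(-4\right) \left(-4472\right) = 17888$)
$\frac{w}{A{\left(-9,-290 \right)}} = \frac{17888}{\sqrt{\left(-9\right)^{2} + \left(-290\right)^{2}}} = \frac{17888}{\sqrt{81 + 84100}} = \frac{17888}{\sqrt{84181}} = 17888 \frac{\sqrt{84181}}{84181} = \frac{17888 \sqrt{84181}}{84181}$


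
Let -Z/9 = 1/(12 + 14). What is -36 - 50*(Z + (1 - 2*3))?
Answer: 3007/13 ≈ 231.31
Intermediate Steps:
Z = -9/26 (Z = -9/(12 + 14) = -9/26 ≈ -0.34615)
-36 - 50*(Z + (1 - 2*3)) = -36 - 50*(-9/26 + (1 - 2*3)) = -36 - 50*(-9/26 + (1 - 6)) = -36 - 50*(-9/26 - 5) = -36 - 50*(-139/26) = -36 + 3475/13 = 3007/13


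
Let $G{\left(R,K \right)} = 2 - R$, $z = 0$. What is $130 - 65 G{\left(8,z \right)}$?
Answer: $520$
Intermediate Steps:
$130 - 65 G{\left(8,z \right)} = 130 - 65 \left(2 - 8\right) = 130 - -390 = 130 + 390 = 520$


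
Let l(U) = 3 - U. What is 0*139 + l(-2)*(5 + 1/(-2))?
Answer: 45/2 ≈ 22.500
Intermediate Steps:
0*139 + l(-2)*(5 + 1/(-2)) = 0*139 + (3 - 1*(-2))*(5 + 1/(-2)) = 0 + (3 + 2)*(5 - ½) = 0 + 5*(9/2) = 0 + 45/2 = 45/2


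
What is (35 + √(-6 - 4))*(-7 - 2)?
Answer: -315 - 9*I*√10 ≈ -315.0 - 28.461*I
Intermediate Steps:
(35 + √(-6 - 4))*(-7 - 2) = (35 + √(-10))*(-9) = (35 + I*√10)*(-9) = -315 - 9*I*√10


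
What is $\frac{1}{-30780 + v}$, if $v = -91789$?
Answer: $- \frac{1}{122569} \approx -8.1587 \cdot 10^{-6}$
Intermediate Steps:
$\frac{1}{-30780 + v} = \frac{1}{-30780 - 91789} = \frac{1}{-122569} = - \frac{1}{122569}$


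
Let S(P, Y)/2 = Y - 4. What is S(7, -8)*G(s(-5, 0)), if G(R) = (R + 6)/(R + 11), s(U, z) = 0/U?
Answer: -144/11 ≈ -13.091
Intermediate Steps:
S(P, Y) = -8 + 2*Y (S(P, Y) = 2*(Y - 4) = 2*(-4 + Y) = -8 + 2*Y)
s(U, z) = 0
G(R) = (6 + R)/(11 + R)
S(7, -8)*G(s(-5, 0)) = (-8 + 2*(-8))*((6 + 0)/(11 + 0)) = (-8 - 16)*(6/11) = -24*6/11 = -144/11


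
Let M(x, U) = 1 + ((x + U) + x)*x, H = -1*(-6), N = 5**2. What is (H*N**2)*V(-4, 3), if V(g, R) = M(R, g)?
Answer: 26250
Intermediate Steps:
N = 25
H = 6
M(x, U) = 1 + x*(U + 2*x) (M(x, U) = 1 + ((U + x) + x)*x = 1 + (U + 2*x)*x = 1 + x*(U + 2*x))
V(g, R) = 1 + 2*R**2 + R*g (V(g, R) = 1 + 2*R**2 + g*R = 1 + 2*R**2 + R*g)
(H*N**2)*V(-4, 3) = (6*25**2)*(1 + 2*3**2 + 3*(-4)) = (6*625)*(1 + 2*9 - 12) = 3750*(1 + 18 - 12) = 3750*7 = 26250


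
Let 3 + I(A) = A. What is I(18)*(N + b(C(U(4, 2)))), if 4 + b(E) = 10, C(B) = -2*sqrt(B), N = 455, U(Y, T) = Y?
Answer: 6915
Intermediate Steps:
b(E) = 6 (b(E) = -4 + 10 = 6)
I(A) = -3 + A
I(18)*(N + b(C(U(4, 2)))) = (-3 + 18)*(455 + 6) = 15*461 = 6915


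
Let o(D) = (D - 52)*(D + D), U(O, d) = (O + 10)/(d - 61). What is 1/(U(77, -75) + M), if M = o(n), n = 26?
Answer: -136/183959 ≈ -0.00073930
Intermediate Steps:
U(O, d) = (10 + O)/(-61 + d)
o(D) = 2*D*(-52 + D) (o(D) = (-52 + D)*(2*D) = 2*D*(-52 + D))
M = -1352 (M = 2*26*(-52 + 26) = 2*26*(-26) = -1352)
1/(U(77, -75) + M) = 1/((10 + 77)/(-61 - 75) - 1352) = 1/(87/(-136) - 1352) = 1/(-1/136*87 - 1352) = 1/(-87/136 - 1352) = 1/(-183959/136) = -136/183959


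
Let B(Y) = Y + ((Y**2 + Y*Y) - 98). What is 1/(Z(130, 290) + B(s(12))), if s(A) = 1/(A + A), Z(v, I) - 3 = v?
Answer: 288/10093 ≈ 0.028535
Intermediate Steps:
Z(v, I) = 3 + v
s(A) = 1/(2*A)
B(Y) = -98 + Y + 2*Y**2 (B(Y) = Y + ((Y**2 + Y**2) - 98) = Y + (2*Y**2 - 98) = Y + (-98 + 2*Y**2) = -98 + Y + 2*Y**2)
1/(Z(130, 290) + B(s(12))) = 1/((3 + 130) + (-98 + (1/2)/12 + 2*((1/2)/12)**2)) = 1/(133 + (-98 + (1/2)*(1/12) + 2*((1/2)*(1/12))**2)) = 1/(133 + (-98 + 1/24 + 2*(1/24)**2)) = 1/(133 + (-98 + 1/24 + 2*(1/576))) = 1/(133 + (-98 + 1/24 + 1/288)) = 1/(133 - 28211/288) = 1/(10093/288) = 288/10093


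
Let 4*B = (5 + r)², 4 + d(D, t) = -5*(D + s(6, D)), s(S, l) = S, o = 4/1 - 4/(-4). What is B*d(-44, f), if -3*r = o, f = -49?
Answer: 1550/3 ≈ 516.67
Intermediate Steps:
o = 5 (o = 4*1 - 4*(-¼) = 4 + 1 = 5)
r = -5/3 (r = -⅓*5 = -5/3 ≈ -1.6667)
d(D, t) = -34 - 5*D (d(D, t) = -4 - 5*(D + 6) = -4 - 5*(6 + D) = -4 + (-30 - 5*D) = -34 - 5*D)
B = 25/9 (B = (5 - 5/3)²/4 = (10/3)²/4 = (¼)*(100/9) = 25/9 ≈ 2.7778)
B*d(-44, f) = 25*(-34 - 5*(-44))/9 = 25*(-34 + 220)/9 = (25/9)*186 = 1550/3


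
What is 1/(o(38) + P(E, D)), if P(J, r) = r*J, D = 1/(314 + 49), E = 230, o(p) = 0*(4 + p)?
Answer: 363/230 ≈ 1.5783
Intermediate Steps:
o(p) = 0
D = 1/363 ≈ 0.0027548
P(J, r) = J*r
1/(o(38) + P(E, D)) = 1/(0 + 230*(1/363)) = 1/(0 + 230/363) = 1/(230/363) = 363/230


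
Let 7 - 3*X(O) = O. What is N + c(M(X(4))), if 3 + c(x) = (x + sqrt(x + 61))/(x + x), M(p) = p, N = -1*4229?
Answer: -8463/2 + sqrt(62)/2 ≈ -4227.6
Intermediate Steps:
X(O) = 7/3 - O/3
N = -4229
c(x) = -3 + (x + sqrt(61 + x))/(2*x) (c(x) = -3 + (x + sqrt(x + 61))/(x + x) = -3 + (x + sqrt(61 + x))/((2*x)) = -3 + (x + sqrt(61 + x))*(1/(2*x)) = -3 + (x + sqrt(61 + x))/(2*x))
N + c(M(X(4))) = -4229 + (sqrt(61 + (7/3 - 1/3*4)) - 5*(7/3 - 1/3*4))/(2*(7/3 - 1/3*4)) = -4229 + (sqrt(61 + (7/3 - 4/3)) - 5*(7/3 - 4/3))/(2*(7/3 - 4/3)) = -4229 + (1/2)*(sqrt(61 + 1) - 5*1)/1 = -4229 + (1/2)*1*(sqrt(62) - 5) = -4229 + (1/2)*1*(-5 + sqrt(62)) = -4229 + (-5/2 + sqrt(62)/2) = -8463/2 + sqrt(62)/2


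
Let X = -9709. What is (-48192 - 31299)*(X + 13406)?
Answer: -293878227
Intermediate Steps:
(-48192 - 31299)*(X + 13406) = (-48192 - 31299)*(-9709 + 13406) = -79491*3697 = -293878227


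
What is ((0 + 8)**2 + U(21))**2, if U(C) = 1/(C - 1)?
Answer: 1640961/400 ≈ 4102.4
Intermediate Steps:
U(C) = 1/(-1 + C)
((0 + 8)**2 + U(21))**2 = ((0 + 8)**2 + 1/(-1 + 21))**2 = (8**2 + 1/20)**2 = (64 + 1/20)**2 = (1281/20)**2 = 1640961/400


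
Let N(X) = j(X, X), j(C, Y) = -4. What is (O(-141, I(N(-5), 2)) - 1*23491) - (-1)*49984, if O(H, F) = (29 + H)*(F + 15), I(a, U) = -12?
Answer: 26157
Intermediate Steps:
N(X) = -4
O(H, F) = (15 + F)*(29 + H) (O(H, F) = (29 + H)*(15 + F) = (15 + F)*(29 + H))
(O(-141, I(N(-5), 2)) - 1*23491) - (-1)*49984 = ((435 + 15*(-141) + 29*(-12) - 12*(-141)) - 1*23491) - (-1)*49984 = ((435 - 2115 - 348 + 1692) - 23491) - 1*(-49984) = (-336 - 23491) + 49984 = -23827 + 49984 = 26157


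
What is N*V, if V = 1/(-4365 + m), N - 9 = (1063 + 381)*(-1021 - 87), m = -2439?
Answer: 1599943/6804 ≈ 235.15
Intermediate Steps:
N = -1599943 (N = 9 + (1063 + 381)*(-1021 - 87) = 9 + 1444*(-1108) = 9 - 1599952 = -1599943)
V = -1/6804 (V = 1/(-4365 - 2439) = 1/(-6804) = -1/6804 ≈ -0.00014697)
N*V = -1599943*(-1/6804) = 1599943/6804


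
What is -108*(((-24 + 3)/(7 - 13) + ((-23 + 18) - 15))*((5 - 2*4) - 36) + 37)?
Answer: -73494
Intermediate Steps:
-108*(((-24 + 3)/(7 - 13) + ((-23 + 18) - 15))*((5 - 2*4) - 36) + 37) = -108*((-21/(-6) + (-5 - 15))*((5 - 8) - 36) + 37) = -108*((-21*(-⅙) - 20)*(-3 - 36) + 37) = -108*((7/2 - 20)*(-39) + 37) = -108*(-33/2*(-39) + 37) = -108*(1287/2 + 37) = -108*1361/2 = -73494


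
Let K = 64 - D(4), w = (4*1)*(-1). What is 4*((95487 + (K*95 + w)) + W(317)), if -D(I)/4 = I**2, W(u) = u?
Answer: 431840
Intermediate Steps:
w = -4 (w = 4*(-1) = -4)
D(I) = -4*I**2
K = 128 (K = 64 - (-4)*4**2 = 64 - (-4)*16 = 64 - 1*(-64) = 64 + 64 = 128)
4*((95487 + (K*95 + w)) + W(317)) = 4*((95487 + (128*95 - 4)) + 317) = 4*((95487 + (12160 - 4)) + 317) = 4*((95487 + 12156) + 317) = 4*(107643 + 317) = 4*107960 = 431840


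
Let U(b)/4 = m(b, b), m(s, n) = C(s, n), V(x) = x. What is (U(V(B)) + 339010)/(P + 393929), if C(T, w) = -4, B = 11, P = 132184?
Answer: 37666/58457 ≈ 0.64434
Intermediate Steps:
m(s, n) = -4
U(b) = -16 (U(b) = 4*(-4) = -16)
(U(V(B)) + 339010)/(P + 393929) = (-16 + 339010)/(132184 + 393929) = 338994/526113 = 338994*(1/526113) = 37666/58457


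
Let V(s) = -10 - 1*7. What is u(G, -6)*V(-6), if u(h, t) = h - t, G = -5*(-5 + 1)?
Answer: -442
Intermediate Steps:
G = 20 (G = -5*(-4) = 20)
V(s) = -17 (V(s) = -10 - 7 = -17)
u(G, -6)*V(-6) = (20 - 1*(-6))*(-17) = (20 + 6)*(-17) = 26*(-17) = -442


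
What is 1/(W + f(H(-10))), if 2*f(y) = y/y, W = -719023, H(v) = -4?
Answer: -2/1438045 ≈ -1.3908e-6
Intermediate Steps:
f(y) = 1/2 (f(y) = (y/y)/2 = (1/2)*1 = 1/2)
1/(W + f(H(-10))) = 1/(-719023 + 1/2) = 1/(-1438045/2) = -2/1438045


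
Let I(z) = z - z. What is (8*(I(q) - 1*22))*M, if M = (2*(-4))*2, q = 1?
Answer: 2816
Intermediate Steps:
M = -16 (M = -8*2 = -16)
I(z) = 0
(8*(I(q) - 1*22))*M = (8*(0 - 1*22))*(-16) = (8*(0 - 22))*(-16) = (8*(-22))*(-16) = -176*(-16) = 2816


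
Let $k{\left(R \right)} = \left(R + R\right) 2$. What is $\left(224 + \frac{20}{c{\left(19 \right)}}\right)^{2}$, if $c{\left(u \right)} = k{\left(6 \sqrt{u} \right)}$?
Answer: $\frac{34320409}{684} + \frac{1120 \sqrt{19}}{57} \approx 50262.0$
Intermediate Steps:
$k{\left(R \right)} = 4 R$ ($k{\left(R \right)} = 2 R 2 = 4 R$)
$c{\left(u \right)} = 24 \sqrt{u}$ ($c{\left(u \right)} = 4 \cdot 6 \sqrt{u} = 24 \sqrt{u}$)
$\left(224 + \frac{20}{c{\left(19 \right)}}\right)^{2} = \left(224 + \frac{20}{24 \sqrt{19}}\right)^{2} = \left(224 + 20 \frac{\sqrt{19}}{456}\right)^{2} = \left(224 + \frac{5 \sqrt{19}}{114}\right)^{2}$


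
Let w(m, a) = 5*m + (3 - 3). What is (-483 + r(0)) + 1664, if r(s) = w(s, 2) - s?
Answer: 1181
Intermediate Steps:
w(m, a) = 5*m (w(m, a) = 5*m + 0 = 5*m)
r(s) = 4*s (r(s) = 5*s - s = 4*s)
(-483 + r(0)) + 1664 = (-483 + 4*0) + 1664 = (-483 + 0) + 1664 = -483 + 1664 = 1181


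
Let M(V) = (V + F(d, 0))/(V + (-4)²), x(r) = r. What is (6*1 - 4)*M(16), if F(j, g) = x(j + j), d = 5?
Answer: 13/8 ≈ 1.6250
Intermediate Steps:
F(j, g) = 2*j (F(j, g) = j + j = 2*j)
M(V) = (10 + V)/(16 + V) (M(V) = (V + 2*5)/(V + (-4)²) = (V + 10)/(V + 16) = (10 + V)/(16 + V))
(6*1 - 4)*M(16) = (6*1 - 4)*((10 + 16)/(16 + 16)) = (6 - 4)*(26/32) = 2*((1/32)*26) = 2*(13/16) = 13/8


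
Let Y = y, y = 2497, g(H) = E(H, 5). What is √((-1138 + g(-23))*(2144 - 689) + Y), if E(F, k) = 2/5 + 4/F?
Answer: I*√874417979/23 ≈ 1285.7*I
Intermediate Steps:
E(F, k) = ⅖ + 4/F (E(F, k) = 2*(⅕) + 4/F = ⅖ + 4/F)
g(H) = ⅖ + 4/H
Y = 2497
√((-1138 + g(-23))*(2144 - 689) + Y) = √((-1138 + (⅖ + 4/(-23)))*(2144 - 689) + 2497) = √((-1138 + (⅖ + 4*(-1/23)))*1455 + 2497) = √((-1138 + (⅖ - 4/23))*1455 + 2497) = √((-1138 + 26/115)*1455 + 2497) = √(-130844/115*1455 + 2497) = √(-38075604/23 + 2497) = √(-38018173/23) = I*√874417979/23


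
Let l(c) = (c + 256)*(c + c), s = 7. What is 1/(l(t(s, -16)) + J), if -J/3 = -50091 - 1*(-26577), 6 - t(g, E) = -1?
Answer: 1/74224 ≈ 1.3473e-5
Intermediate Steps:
t(g, E) = 7 (t(g, E) = 6 - 1*(-1) = 6 + 1 = 7)
J = 70542 (J = -3*(-50091 - 1*(-26577)) = -3*(-50091 + 26577) = -3*(-23514) = 70542)
l(c) = 2*c*(256 + c) (l(c) = (256 + c)*(2*c) = 2*c*(256 + c))
1/(l(t(s, -16)) + J) = 1/(2*7*(256 + 7) + 70542) = 1/(2*7*263 + 70542) = 1/(3682 + 70542) = 1/74224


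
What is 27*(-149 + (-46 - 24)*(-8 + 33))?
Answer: -51273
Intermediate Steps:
27*(-149 + (-46 - 24)*(-8 + 33)) = 27*(-149 - 70*25) = 27*(-149 - 1750) = 27*(-1899) = -51273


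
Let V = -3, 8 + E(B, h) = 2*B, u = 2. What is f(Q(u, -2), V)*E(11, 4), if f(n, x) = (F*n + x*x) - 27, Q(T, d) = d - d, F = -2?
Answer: -252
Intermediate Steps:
E(B, h) = -8 + 2*B
Q(T, d) = 0
f(n, x) = -27 + x² - 2*n (f(n, x) = (-2*n + x*x) - 27 = (-2*n + x²) - 27 = (x² - 2*n) - 27 = -27 + x² - 2*n)
f(Q(u, -2), V)*E(11, 4) = (-27 + (-3)² - 2*0)*(-8 + 2*11) = (-27 + 9 + 0)*(-8 + 22) = -18*14 = -252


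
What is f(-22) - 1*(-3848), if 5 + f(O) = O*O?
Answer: 4327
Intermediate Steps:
f(O) = -5 + O² (f(O) = -5 + O*O = -5 + O²)
f(-22) - 1*(-3848) = (-5 + (-22)²) - 1*(-3848) = (-5 + 484) + 3848 = 479 + 3848 = 4327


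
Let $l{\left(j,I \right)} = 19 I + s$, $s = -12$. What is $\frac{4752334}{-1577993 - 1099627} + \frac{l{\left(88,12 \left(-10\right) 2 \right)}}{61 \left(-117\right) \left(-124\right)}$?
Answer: $- \frac{58583342231}{32911966230} \approx -1.78$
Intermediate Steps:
$l{\left(j,I \right)} = -12 + 19 I$ ($l{\left(j,I \right)} = 19 I - 12 = -12 + 19 I$)
$\frac{4752334}{-1577993 - 1099627} + \frac{l{\left(88,12 \left(-10\right) 2 \right)}}{61 \left(-117\right) \left(-124\right)} = \frac{4752334}{-1577993 - 1099627} + \frac{-12 + 19 \cdot 12 \left(-10\right) 2}{61 \left(-117\right) \left(-124\right)} = \frac{4752334}{-2677620} + \frac{-12 + 19 \left(\left(-120\right) 2\right)}{\left(-7137\right) \left(-124\right)} = 4752334 \left(- \frac{1}{2677620}\right) + \frac{-12 + 19 \left(-240\right)}{884988} = - \frac{2376167}{1338810} + \left(-12 - 4560\right) \frac{1}{884988} = - \frac{2376167}{1338810} - \frac{127}{24583} = - \frac{58583342231}{32911966230}$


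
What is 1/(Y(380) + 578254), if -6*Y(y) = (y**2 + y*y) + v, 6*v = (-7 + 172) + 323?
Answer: 9/4770964 ≈ 1.8864e-6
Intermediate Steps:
v = 244/3 (v = ((-7 + 172) + 323)/6 = (165 + 323)/6 = (1/6)*488 = 244/3 ≈ 81.333)
Y(y) = -122/9 - y**2/3 (Y(y) = -((y**2 + y*y) + 244/3)/6 = -((y**2 + y**2) + 244/3)/6 = -(2*y**2 + 244/3)/6 = -(244/3 + 2*y**2)/6 = -122/9 - y**2/3)
1/(Y(380) + 578254) = 1/((-122/9 - 1/3*380**2) + 578254) = 1/((-122/9 - 1/3*144400) + 578254) = 1/((-122/9 - 144400/3) + 578254) = 1/(-433322/9 + 578254) = 1/(4770964/9) = 9/4770964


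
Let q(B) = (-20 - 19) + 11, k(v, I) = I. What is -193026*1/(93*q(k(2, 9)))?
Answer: 32171/434 ≈ 74.127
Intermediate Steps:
q(B) = -28 (q(B) = -39 + 11 = -28)
-193026*1/(93*q(k(2, 9))) = -193026/((-28*93)) = -193026/(-2604) = -193026*(-1/2604) = 32171/434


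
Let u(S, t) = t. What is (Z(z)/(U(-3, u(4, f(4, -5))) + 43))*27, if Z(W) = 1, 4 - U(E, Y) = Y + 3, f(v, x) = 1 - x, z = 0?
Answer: 27/38 ≈ 0.71053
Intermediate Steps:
U(E, Y) = 1 - Y (U(E, Y) = 4 - (Y + 3) = 4 - (3 + Y) = 4 + (-3 - Y) = 1 - Y)
(Z(z)/(U(-3, u(4, f(4, -5))) + 43))*27 = (1/((1 - (1 - 1*(-5))) + 43))*27 = (1/((1 - (1 + 5)) + 43))*27 = (1/((1 - 1*6) + 43))*27 = (1/((1 - 6) + 43))*27 = (1/(-5 + 43))*27 = (1/38)*27 = 27/38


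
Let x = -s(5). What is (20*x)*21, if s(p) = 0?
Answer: 0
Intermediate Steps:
x = 0 (x = -1*0 = 0)
(20*x)*21 = (20*0)*21 = 0*21 = 0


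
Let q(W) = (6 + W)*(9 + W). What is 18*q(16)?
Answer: 9900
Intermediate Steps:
18*q(16) = 18*(54 + 16² + 15*16) = 18*(54 + 256 + 240) = 18*550 = 9900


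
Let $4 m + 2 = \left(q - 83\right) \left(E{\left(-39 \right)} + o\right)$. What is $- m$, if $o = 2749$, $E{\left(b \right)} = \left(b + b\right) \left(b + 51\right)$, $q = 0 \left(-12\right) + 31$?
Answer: $\frac{47139}{2} \approx 23570.0$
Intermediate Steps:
$q = 31$ ($q = 0 + 31 = 31$)
$E{\left(b \right)} = 2 b \left(51 + b\right)$
$m = - \frac{47139}{2}$ ($m = - \frac{1}{2} + \frac{\left(31 - 83\right) \left(2 \left(-39\right) \left(51 - 39\right) + 2749\right)}{4} = - \frac{1}{2} + \frac{\left(-52\right) \left(2 \left(-39\right) 12 + 2749\right)}{4} = - \frac{1}{2} + \frac{\left(-52\right) \left(-936 + 2749\right)}{4} = - \frac{1}{2} + \frac{\left(-52\right) 1813}{4} = - \frac{1}{2} + \frac{1}{4} \left(-94276\right) = - \frac{1}{2} - 23569 = - \frac{47139}{2} \approx -23570.0$)
$- m = \left(-1\right) \left(- \frac{47139}{2}\right) = \frac{47139}{2}$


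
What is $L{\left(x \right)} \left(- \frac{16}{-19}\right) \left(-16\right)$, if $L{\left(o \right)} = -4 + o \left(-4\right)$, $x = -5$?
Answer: $- \frac{4096}{19} \approx -215.58$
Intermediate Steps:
$L{\left(o \right)} = -4 - 4 o$
$L{\left(x \right)} \left(- \frac{16}{-19}\right) \left(-16\right) = \left(-4 - -20\right) \left(- \frac{16}{-19}\right) \left(-16\right) = \left(-4 + 20\right) \left(\left(-16\right) \left(- \frac{1}{19}\right)\right) \left(-16\right) = 16 \cdot \frac{16}{19} \left(-16\right) = \frac{256}{19} \left(-16\right) = - \frac{4096}{19}$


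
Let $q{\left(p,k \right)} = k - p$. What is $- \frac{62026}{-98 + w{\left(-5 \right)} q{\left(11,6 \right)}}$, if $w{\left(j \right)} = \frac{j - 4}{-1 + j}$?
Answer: $\frac{124052}{211} \approx 587.92$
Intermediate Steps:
$w{\left(j \right)} = \frac{-4 + j}{-1 + j}$
$- \frac{62026}{-98 + w{\left(-5 \right)} q{\left(11,6 \right)}} = - \frac{62026}{-98 + \frac{-4 - 5}{-1 - 5} \left(6 - 11\right)} = - \frac{62026}{-98 + \frac{1}{-6} \left(-9\right) \left(6 - 11\right)} = - \frac{62026}{-98 + \left(- \frac{1}{6}\right) \left(-9\right) \left(-5\right)} = - \frac{62026}{-98 + \frac{3}{2} \left(-5\right)} = - \frac{62026}{-98 - \frac{15}{2}} = - \frac{62026}{- \frac{211}{2}} = \left(-62026\right) \left(- \frac{2}{211}\right) = \frac{124052}{211}$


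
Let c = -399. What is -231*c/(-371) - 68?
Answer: -16771/53 ≈ -316.43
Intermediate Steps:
-231*c/(-371) - 68 = -(-92169)/(-371) - 68 = -(-92169)*(-1)/371 - 68 = -231*57/53 - 68 = -13167/53 - 68 = -16771/53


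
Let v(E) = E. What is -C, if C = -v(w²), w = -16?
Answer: 256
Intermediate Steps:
C = -256 (C = -1*(-16)² = -1*256 = -256)
-C = -1*(-256) = 256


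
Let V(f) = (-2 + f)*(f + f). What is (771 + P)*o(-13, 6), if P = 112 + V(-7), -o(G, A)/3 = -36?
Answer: 108972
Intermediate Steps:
o(G, A) = 108 (o(G, A) = -3*(-36) = 108)
V(f) = 2*f*(-2 + f) (V(f) = (-2 + f)*(2*f) = 2*f*(-2 + f))
P = 238 (P = 112 + 2*(-7)*(-2 - 7) = 112 + 2*(-7)*(-9) = 112 + 126 = 238)
(771 + P)*o(-13, 6) = (771 + 238)*108 = 1009*108 = 108972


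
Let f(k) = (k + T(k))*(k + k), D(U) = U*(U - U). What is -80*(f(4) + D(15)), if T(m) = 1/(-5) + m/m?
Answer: -3072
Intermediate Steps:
T(m) = 4/5 (T(m) = 1*(-1/5) + 1 = -1/5 + 1 = 4/5)
D(U) = 0 (D(U) = U*0 = 0)
f(k) = 2*k*(4/5 + k) (f(k) = (k + 4/5)*(k + k) = (4/5 + k)*(2*k) = 2*k*(4/5 + k))
-80*(f(4) + D(15)) = -80*((2/5)*4*(4 + 5*4) + 0) = -80*((2/5)*4*(4 + 20) + 0) = -80*((2/5)*4*24 + 0) = -80*(192/5 + 0) = -80*192/5 = -3072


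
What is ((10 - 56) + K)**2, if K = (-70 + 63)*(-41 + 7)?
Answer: 36864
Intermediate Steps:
K = 238 (K = -7*(-34) = 238)
((10 - 56) + K)**2 = ((10 - 56) + 238)**2 = (-46 + 238)**2 = 192**2 = 36864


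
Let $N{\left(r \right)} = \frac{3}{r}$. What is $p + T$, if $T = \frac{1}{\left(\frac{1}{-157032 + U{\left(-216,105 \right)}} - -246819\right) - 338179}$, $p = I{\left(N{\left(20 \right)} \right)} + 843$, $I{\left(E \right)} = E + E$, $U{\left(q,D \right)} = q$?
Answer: $\frac{121149971438193}{143661772810} \approx 843.3$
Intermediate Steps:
$I{\left(E \right)} = 2 E$
$p = \frac{8433}{10}$ ($p = 2 \cdot \frac{3}{20} + 843 = \frac{3}{10} + 843 = \frac{8433}{10} \approx 843.3$)
$T = - \frac{157248}{14366177281}$ ($T = \frac{1}{\left(\frac{1}{-157032 - 216} - -246819\right) - 338179} = \frac{1}{\left(\frac{1}{-157248} + 246819\right) - 338179} = \frac{1}{\left(- \frac{1}{157248} + 246819\right) - 338179} = \frac{1}{\frac{38811794111}{157248} - 338179} = \frac{1}{- \frac{14366177281}{157248}} = - \frac{157248}{14366177281} \approx -1.0946 \cdot 10^{-5}$)
$p + T = \frac{8433}{10} - \frac{157248}{14366177281} = \frac{121149971438193}{143661772810}$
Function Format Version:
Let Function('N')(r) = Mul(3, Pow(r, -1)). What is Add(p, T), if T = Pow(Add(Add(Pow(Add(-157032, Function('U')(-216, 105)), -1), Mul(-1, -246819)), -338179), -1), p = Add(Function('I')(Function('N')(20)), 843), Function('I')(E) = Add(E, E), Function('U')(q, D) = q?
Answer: Rational(121149971438193, 143661772810) ≈ 843.30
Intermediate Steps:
Function('I')(E) = Mul(2, E)
p = Rational(8433, 10) (p = Add(Mul(2, Mul(3, Pow(20, -1))), 843) = Add(Mul(2, Mul(3, Rational(1, 20))), 843) = Add(Mul(2, Rational(3, 20)), 843) = Add(Rational(3, 10), 843) = Rational(8433, 10) ≈ 843.30)
T = Rational(-157248, 14366177281) (T = Pow(Add(Add(Pow(Add(-157032, -216), -1), Mul(-1, -246819)), -338179), -1) = Pow(Add(Add(Pow(-157248, -1), 246819), -338179), -1) = Pow(Add(Add(Rational(-1, 157248), 246819), -338179), -1) = Pow(Add(Rational(38811794111, 157248), -338179), -1) = Pow(Rational(-14366177281, 157248), -1) = Rational(-157248, 14366177281) ≈ -1.0946e-5)
Add(p, T) = Add(Rational(8433, 10), Rational(-157248, 14366177281)) = Rational(121149971438193, 143661772810)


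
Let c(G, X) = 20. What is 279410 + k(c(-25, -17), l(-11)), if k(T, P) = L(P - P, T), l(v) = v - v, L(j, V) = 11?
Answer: 279421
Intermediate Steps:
l(v) = 0
k(T, P) = 11
279410 + k(c(-25, -17), l(-11)) = 279410 + 11 = 279421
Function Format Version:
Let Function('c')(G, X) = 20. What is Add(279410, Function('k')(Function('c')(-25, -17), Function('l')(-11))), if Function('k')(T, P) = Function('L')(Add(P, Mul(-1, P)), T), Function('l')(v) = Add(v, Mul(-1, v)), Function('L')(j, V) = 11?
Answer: 279421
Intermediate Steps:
Function('l')(v) = 0
Function('k')(T, P) = 11
Add(279410, Function('k')(Function('c')(-25, -17), Function('l')(-11))) = Add(279410, 11) = 279421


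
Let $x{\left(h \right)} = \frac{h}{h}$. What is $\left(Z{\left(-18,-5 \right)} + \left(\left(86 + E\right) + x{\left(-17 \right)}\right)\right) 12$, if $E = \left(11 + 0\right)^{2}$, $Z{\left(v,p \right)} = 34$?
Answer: $2904$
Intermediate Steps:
$x{\left(h \right)} = 1$
$E = 121$ ($E = 11^{2} = 121$)
$\left(Z{\left(-18,-5 \right)} + \left(\left(86 + E\right) + x{\left(-17 \right)}\right)\right) 12 = \left(34 + \left(\left(86 + 121\right) + 1\right)\right) 12 = \left(34 + \left(207 + 1\right)\right) 12 = \left(34 + 208\right) 12 = 242 \cdot 12 = 2904$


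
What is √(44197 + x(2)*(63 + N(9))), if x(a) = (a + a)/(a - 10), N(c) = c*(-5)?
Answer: 2*√11047 ≈ 210.21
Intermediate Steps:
N(c) = -5*c
x(a) = 2*a/(-10 + a) (x(a) = (2*a)/(-10 + a) = 2*a/(-10 + a))
√(44197 + x(2)*(63 + N(9))) = √(44197 + (2*2/(-10 + 2))*(63 - 5*9)) = √(44197 + (2*2/(-8))*(63 - 45)) = √(44197 + (2*2*(-⅛))*18) = √(44197 - ½*18) = √(44197 - 9) = √44188 = 2*√11047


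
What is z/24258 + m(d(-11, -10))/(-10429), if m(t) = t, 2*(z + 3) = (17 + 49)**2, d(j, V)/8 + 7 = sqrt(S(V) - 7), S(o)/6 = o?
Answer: 8013841/84328894 - 8*I*sqrt(67)/10429 ≈ 0.095031 - 0.0062789*I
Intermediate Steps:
S(o) = 6*o
d(j, V) = -56 + 8*sqrt(-7 + 6*V) (d(j, V) = -56 + 8*sqrt(6*V - 7) = -56 + 8*sqrt(-7 + 6*V))
z = 2175 (z = -3 + (17 + 49)**2/2 = -3 + (1/2)*66**2 = -3 + (1/2)*4356 = -3 + 2178 = 2175)
z/24258 + m(d(-11, -10))/(-10429) = 2175/24258 + (-56 + 8*sqrt(-7 + 6*(-10)))/(-10429) = 2175*(1/24258) + (-56 + 8*sqrt(-7 - 60))*(-1/10429) = 725/8086 + (-56 + 8*sqrt(-67))*(-1/10429) = 725/8086 + (-56 + 8*(I*sqrt(67)))*(-1/10429) = 725/8086 + (-56 + 8*I*sqrt(67))*(-1/10429) = 725/8086 + (56/10429 - 8*I*sqrt(67)/10429) = 8013841/84328894 - 8*I*sqrt(67)/10429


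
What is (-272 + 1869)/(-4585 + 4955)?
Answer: 1597/370 ≈ 4.3162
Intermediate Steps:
(-272 + 1869)/(-4585 + 4955) = 1597/370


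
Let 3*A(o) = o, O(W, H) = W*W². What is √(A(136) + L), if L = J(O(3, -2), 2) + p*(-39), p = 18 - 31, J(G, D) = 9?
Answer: 2*√1263/3 ≈ 23.692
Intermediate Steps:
O(W, H) = W³
A(o) = o/3
p = -13
L = 516 (L = 9 - 13*(-39) = 9 + 507 = 516)
√(A(136) + L) = √((⅓)*136 + 516) = √(136/3 + 516) = √(1684/3) = 2*√1263/3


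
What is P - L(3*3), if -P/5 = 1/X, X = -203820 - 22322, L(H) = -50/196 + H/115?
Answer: 16098477/91022155 ≈ 0.17686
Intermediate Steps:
L(H) = -25/98 + H/115 (L(H) = -50*1/196 + H*(1/115) = -25/98 + H/115)
X = -226142
P = 5/226142 (P = -5/(-226142) = -5*(-1/226142) = 5/226142 ≈ 2.2110e-5)
P - L(3*3) = 5/226142 - (-25/98 + (3*3)/115) = 5/226142 - (-25/98 + (1/115)*9) = 5/226142 - (-25/98 + 9/115) = 5/226142 - 1*(-1993/11270) = 5/226142 + 1993/11270 = 16098477/91022155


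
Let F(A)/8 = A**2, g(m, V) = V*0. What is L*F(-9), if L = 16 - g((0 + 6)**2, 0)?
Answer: 10368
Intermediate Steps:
g(m, V) = 0
L = 16 (L = 16 - 1*0 = 16 + 0 = 16)
F(A) = 8*A**2
L*F(-9) = 16*(8*(-9)**2) = 16*(8*81) = 16*648 = 10368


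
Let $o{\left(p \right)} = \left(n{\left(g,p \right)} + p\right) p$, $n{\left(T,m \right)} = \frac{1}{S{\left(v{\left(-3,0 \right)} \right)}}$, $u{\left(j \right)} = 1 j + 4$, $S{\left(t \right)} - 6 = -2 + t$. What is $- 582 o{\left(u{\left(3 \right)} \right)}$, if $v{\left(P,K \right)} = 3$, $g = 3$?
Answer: $-29100$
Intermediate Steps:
$S{\left(t \right)} = 4 + t$ ($S{\left(t \right)} = 6 + \left(-2 + t\right) = 4 + t$)
$u{\left(j \right)} = 4 + j$ ($u{\left(j \right)} = j + 4 = 4 + j$)
$n{\left(T,m \right)} = \frac{1}{7}$ ($n{\left(T,m \right)} = \frac{1}{4 + 3} = \frac{1}{7}$)
$o{\left(p \right)} = p \left(\frac{1}{7} + p\right)$ ($o{\left(p \right)} = \left(\frac{1}{7} + p\right) p = p \left(\frac{1}{7} + p\right)$)
$- 582 o{\left(u{\left(3 \right)} \right)} = - 582 \left(4 + 3\right) \left(\frac{1}{7} + \left(4 + 3\right)\right) = - 582 \cdot 7 \left(\frac{1}{7} + 7\right) = - 582 \cdot 7 \cdot \frac{50}{7} = \left(-582\right) 50 = -29100$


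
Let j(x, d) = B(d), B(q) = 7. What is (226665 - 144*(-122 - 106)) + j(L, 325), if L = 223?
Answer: 259504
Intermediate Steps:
j(x, d) = 7
(226665 - 144*(-122 - 106)) + j(L, 325) = (226665 - 144*(-122 - 106)) + 7 = (226665 - 144*(-228)) + 7 = (226665 + 32832) + 7 = 259497 + 7 = 259504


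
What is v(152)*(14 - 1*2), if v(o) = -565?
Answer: -6780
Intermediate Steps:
v(152)*(14 - 1*2) = -565*(14 - 1*2) = -565*(14 - 2) = -565*12 = -6780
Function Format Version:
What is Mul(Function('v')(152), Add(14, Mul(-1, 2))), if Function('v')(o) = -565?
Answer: -6780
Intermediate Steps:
Mul(Function('v')(152), Add(14, Mul(-1, 2))) = Mul(-565, Add(14, Mul(-1, 2))) = Mul(-565, Add(14, -2)) = Mul(-565, 12) = -6780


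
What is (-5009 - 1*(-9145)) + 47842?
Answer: 51978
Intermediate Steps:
(-5009 - 1*(-9145)) + 47842 = (-5009 + 9145) + 47842 = 4136 + 47842 = 51978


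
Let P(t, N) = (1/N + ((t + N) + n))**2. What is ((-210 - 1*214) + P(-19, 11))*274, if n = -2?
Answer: -10801902/121 ≈ -89272.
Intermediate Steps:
P(t, N) = (-2 + N + t + 1/N)**2 (P(t, N) = (1/N + ((t + N) - 2))**2 = (1/N + ((N + t) - 2))**2 = (1/N + (-2 + N + t))**2 = (-2 + N + t + 1/N)**2)
((-210 - 1*214) + P(-19, 11))*274 = ((-210 - 1*214) + (1 + 11**2 - 2*11 + 11*(-19))**2/11**2)*274 = ((-210 - 214) + (1 + 121 - 22 - 209)**2/121)*274 = (-424 + (1/121)*(-109)**2)*274 = (-424 + (1/121)*11881)*274 = (-424 + 11881/121)*274 = -39423/121*274 = -10801902/121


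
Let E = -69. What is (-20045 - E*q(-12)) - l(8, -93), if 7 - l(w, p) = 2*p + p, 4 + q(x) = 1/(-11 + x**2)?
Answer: -2740662/133 ≈ -20606.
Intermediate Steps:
q(x) = -4 + 1/(-11 + x**2)
l(w, p) = 7 - 3*p (l(w, p) = 7 - (2*p + p) = 7 - 3*p)
(-20045 - E*q(-12)) - l(8, -93) = (-20045 - (-69)*(45 - 4*(-12)**2)/(-11 + (-12)**2)) - (7 - 3*(-93)) = (-20045 - (-69)*(45 - 4*144)/(-11 + 144)) - (7 + 279) = (-20045 - (-69)*(45 - 576)/133) - 1*286 = (-20045 - (-69)*(1/133)*(-531)) - 286 = (-20045 - (-69)*(-531)/133) - 286 = (-20045 - 1*36639/133) - 286 = (-20045 - 36639/133) - 286 = -2702624/133 - 286 = -2740662/133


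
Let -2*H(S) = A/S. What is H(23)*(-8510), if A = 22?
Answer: 4070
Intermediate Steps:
H(S) = -11/S
H(23)*(-8510) = -11/23*(-8510) = 4070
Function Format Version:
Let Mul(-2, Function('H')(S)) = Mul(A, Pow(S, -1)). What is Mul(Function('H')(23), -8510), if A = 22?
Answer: 4070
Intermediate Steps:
Function('H')(S) = Mul(-11, Pow(S, -1)) (Function('H')(S) = Mul(Rational(-1, 2), Mul(22, Pow(S, -1))) = Mul(-11, Pow(S, -1)))
Mul(Function('H')(23), -8510) = Mul(Mul(-11, Pow(23, -1)), -8510) = Mul(Mul(-11, Rational(1, 23)), -8510) = Mul(Rational(-11, 23), -8510) = 4070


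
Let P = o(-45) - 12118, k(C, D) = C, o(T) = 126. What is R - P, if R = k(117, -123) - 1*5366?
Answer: 6743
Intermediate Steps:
R = -5249 (R = 117 - 1*5366 = 117 - 5366 = -5249)
P = -11992 (P = 126 - 12118 = -11992)
R - P = -5249 - 1*(-11992) = -5249 + 11992 = 6743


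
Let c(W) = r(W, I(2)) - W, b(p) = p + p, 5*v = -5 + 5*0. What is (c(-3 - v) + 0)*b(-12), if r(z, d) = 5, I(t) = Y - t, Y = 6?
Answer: -168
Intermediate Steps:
v = -1 (v = (-5 + 5*0)/5 = (-5 + 0)/5 = (⅕)*(-5) = -1)
I(t) = 6 - t
b(p) = 2*p
c(W) = 5 - W
(c(-3 - v) + 0)*b(-12) = ((5 - (-3 - 1*(-1))) + 0)*(2*(-12)) = ((5 - (-3 + 1)) + 0)*(-24) = ((5 - 1*(-2)) + 0)*(-24) = ((5 + 2) + 0)*(-24) = (7 + 0)*(-24) = 7*(-24) = -168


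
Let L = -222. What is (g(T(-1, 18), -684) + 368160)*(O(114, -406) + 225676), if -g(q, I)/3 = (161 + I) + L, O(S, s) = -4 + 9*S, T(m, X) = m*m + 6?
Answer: 83967805710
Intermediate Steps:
T(m, X) = 6 + m² (T(m, X) = m² + 6 = 6 + m²)
g(q, I) = 183 - 3*I (g(q, I) = -3*((161 + I) - 222) = -3*(-61 + I) = 183 - 3*I)
(g(T(-1, 18), -684) + 368160)*(O(114, -406) + 225676) = ((183 - 3*(-684)) + 368160)*((-4 + 9*114) + 225676) = ((183 + 2052) + 368160)*((-4 + 1026) + 225676) = (2235 + 368160)*(1022 + 225676) = 370395*226698 = 83967805710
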